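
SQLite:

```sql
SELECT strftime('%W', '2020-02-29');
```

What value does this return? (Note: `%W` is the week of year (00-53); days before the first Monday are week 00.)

2020-02-29 is a Saturday. SQLite's %W counts Mondays since the year started; the result is 08.

08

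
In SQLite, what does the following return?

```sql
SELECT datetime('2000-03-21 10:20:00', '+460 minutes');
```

2000-03-21 18:00:00

460 minutes = 7h 40m; +460 minutes from 2000-03-21 10:20:00 is 2000-03-21 18:00:00.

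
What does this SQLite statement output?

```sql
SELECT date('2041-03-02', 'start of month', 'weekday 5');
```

2041-03-01

`start of month` rewinds 2041-03-02 to 2041-03-01.
`weekday 5` advances to the next Friday; 2041-03-01 is already a Friday, so it stays at 2041-03-01.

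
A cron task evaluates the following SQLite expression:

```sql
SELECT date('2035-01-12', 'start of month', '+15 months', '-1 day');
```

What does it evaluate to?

`start of month` rewinds 2035-01-12 to 2035-01-01.
Adding +15 months to 2035-01-01 gives 2036-04-01.
Going back 1 day from 2036-04-01 reaches 2036-03-31 (last day of March, 31 days).

2036-03-31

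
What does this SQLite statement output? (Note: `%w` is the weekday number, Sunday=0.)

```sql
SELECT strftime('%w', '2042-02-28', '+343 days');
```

First apply '+343 days': 2042-02-28 → 2043-02-06.
2043-02-06 is a Friday; with Sunday=0 that is 5.

5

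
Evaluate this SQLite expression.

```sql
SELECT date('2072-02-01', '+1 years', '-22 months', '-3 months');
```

Adding +1 year to 2072-02-01 gives 2073-02-01.
Adding -22 months to 2073-02-01 gives 2071-04-01.
Adding -3 months to 2071-04-01 gives 2071-01-01.

2071-01-01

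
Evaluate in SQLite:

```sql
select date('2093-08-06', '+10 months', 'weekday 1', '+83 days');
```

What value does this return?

Adding +10 months to 2093-08-06 gives 2094-06-06.
`weekday 1` advances to the next Monday; 2094-06-06 is a Sunday, so it moves forward to 2094-06-07.
Applying '+83 days' to 2094-06-07: counting 83 days forward gives 2094-08-29.

2094-08-29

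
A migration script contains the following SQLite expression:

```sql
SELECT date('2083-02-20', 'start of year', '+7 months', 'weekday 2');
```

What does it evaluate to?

`start of year` rewinds 2083-02-20 to 2083-01-01.
Adding +7 months to 2083-01-01 gives 2083-08-01.
`weekday 2` advances to the next Tuesday; 2083-08-01 is a Sunday, so it moves forward to 2083-08-03.

2083-08-03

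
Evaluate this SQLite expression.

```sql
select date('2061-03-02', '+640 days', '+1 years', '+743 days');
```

Applying '+640 days' to 2061-03-02: counting 640 days forward gives 2062-12-02.
Adding +1 year to 2062-12-02 gives 2063-12-02.
Applying '+743 days' to 2063-12-02: counting 743 days forward gives 2065-12-14.

2065-12-14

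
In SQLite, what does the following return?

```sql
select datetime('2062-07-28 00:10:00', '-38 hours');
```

2062-07-26 10:10:00

-38 hours from 2062-07-28 00:10:00 is 2062-07-26 10:10:00 (crosses midnight).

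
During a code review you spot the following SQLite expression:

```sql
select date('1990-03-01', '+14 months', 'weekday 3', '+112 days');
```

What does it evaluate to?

1991-08-21

Adding +14 months to 1990-03-01 gives 1991-05-01.
`weekday 3` advances to the next Wednesday; 1991-05-01 is already a Wednesday, so it stays at 1991-05-01.
Applying '+112 days' to 1991-05-01: counting 112 days forward gives 1991-08-21.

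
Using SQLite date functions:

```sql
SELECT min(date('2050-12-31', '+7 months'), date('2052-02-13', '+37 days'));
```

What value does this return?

2051-07-31

date('2050-12-31', '+7 months') → 2051-07-31.
date('2052-02-13', '+37 days') → 2052-03-21.
Earlier of the two is 2051-07-31.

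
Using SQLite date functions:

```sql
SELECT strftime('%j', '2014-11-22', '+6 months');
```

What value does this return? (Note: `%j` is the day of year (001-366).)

First apply '+6 months': 2014-11-22 → 2015-05-22.
Day-of-year for 2015-05-22: days since 2015-01-01 inclusive = 142, zero-padded to 142.

142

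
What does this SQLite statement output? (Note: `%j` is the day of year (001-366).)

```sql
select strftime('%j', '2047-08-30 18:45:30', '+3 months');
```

First apply '+3 months': 2047-08-30 18:45:30 → 2047-11-30 18:45:30.
Day-of-year for 2047-11-30: days since 2047-01-01 inclusive = 334, zero-padded to 334.

334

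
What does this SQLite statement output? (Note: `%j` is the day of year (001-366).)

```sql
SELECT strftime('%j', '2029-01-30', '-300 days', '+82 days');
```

178

First apply '-300 days', '+82 days': 2029-01-30 → 2028-06-26.
Day-of-year for 2028-06-26: days since 2028-01-01 inclusive = 178, zero-padded to 178.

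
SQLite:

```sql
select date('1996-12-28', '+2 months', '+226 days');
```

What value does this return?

1997-10-12

Adding +2 months to 1996-12-28 gives 1997-02-28.
Applying '+226 days' to 1997-02-28: counting 226 days forward gives 1997-10-12.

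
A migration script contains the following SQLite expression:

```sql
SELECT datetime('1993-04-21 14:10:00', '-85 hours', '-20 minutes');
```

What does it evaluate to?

1993-04-18 00:50:00

-85 hours from 1993-04-21 14:10:00 is 1993-04-18 01:10:00 (crosses midnight).
-20 minutes from 1993-04-18 01:10:00 is 1993-04-18 00:50:00.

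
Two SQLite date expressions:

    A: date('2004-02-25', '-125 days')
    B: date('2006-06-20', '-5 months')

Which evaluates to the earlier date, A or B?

A = 2003-10-23.
B = 2006-01-20.
A is earlier.

A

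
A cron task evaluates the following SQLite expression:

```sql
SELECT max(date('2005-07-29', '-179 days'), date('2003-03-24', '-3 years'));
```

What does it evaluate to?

2005-01-31

date('2005-07-29', '-179 days') → 2005-01-31.
date('2003-03-24', '-3 years') → 2000-03-24.
Later of the two is 2005-01-31.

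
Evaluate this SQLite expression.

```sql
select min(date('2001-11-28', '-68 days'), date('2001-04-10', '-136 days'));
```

date('2001-11-28', '-68 days') → 2001-09-21.
date('2001-04-10', '-136 days') → 2000-11-25.
Earlier of the two is 2000-11-25.

2000-11-25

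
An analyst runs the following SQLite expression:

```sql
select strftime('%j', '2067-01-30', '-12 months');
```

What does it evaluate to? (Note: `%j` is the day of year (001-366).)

First apply '-12 months': 2067-01-30 → 2066-01-30.
Day-of-year for 2066-01-30: days since 2066-01-01 inclusive = 30, zero-padded to 030.

030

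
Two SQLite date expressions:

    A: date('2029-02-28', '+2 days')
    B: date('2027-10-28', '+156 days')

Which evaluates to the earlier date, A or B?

B

A = 2029-03-02.
B = 2028-04-01.
B is earlier.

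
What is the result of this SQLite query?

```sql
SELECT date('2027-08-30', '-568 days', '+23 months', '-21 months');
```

Applying '-568 days' to 2027-08-30: counting 568 days back gives 2026-02-08.
Adding +23 months to 2026-02-08 gives 2028-01-08.
Adding -21 months to 2028-01-08 gives 2026-04-08.

2026-04-08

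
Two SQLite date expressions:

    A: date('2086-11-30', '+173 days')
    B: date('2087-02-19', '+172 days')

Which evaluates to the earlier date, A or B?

A = 2087-05-22.
B = 2087-08-10.
A is earlier.

A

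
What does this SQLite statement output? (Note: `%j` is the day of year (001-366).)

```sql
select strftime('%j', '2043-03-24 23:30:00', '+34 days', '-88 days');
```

029

First apply '+34 days', '-88 days': 2043-03-24 23:30:00 → 2043-01-29 23:30:00.
Day-of-year for 2043-01-29: days since 2043-01-01 inclusive = 29, zero-padded to 029.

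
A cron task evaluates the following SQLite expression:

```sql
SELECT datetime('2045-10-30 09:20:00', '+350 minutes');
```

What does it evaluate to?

350 minutes = 5h 50m; +350 minutes from 2045-10-30 09:20:00 is 2045-10-30 15:10:00.

2045-10-30 15:10:00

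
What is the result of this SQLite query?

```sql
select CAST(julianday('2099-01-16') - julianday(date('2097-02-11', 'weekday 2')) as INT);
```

`weekday 2` advances to the next Tuesday; 2097-02-11 is a Monday, so it moves forward to 2097-02-12.
16 days remain in February 2097 after the 12th (28 − 12).
Full months from March 2097 through December 2098 contribute their day counts.
Then 16 days into January 2099.
Total: 16 + 31 + 30 + 31 + 30 + 31 + 31 + 30 + 31 + 30 + 31 + 31 + 28 + 31 + 30 + 31 + 30 + 31 + 31 + 30 + 31 + 30 + 31 + 16 = 703.

703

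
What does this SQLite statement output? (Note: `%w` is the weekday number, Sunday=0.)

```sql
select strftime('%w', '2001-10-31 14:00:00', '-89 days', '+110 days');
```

3

First apply '-89 days', '+110 days': 2001-10-31 14:00:00 → 2001-11-21 14:00:00.
2001-11-21 is a Wednesday; with Sunday=0 that is 3.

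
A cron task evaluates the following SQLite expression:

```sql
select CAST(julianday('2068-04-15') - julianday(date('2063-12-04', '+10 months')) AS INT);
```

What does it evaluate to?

Adding +10 months to 2063-12-04 gives 2064-10-04.
27 days remain in October 2064 after the 4th (31 − 4).
Full months from November 2064 through March 2068 contribute their day counts.
Then 15 days into April 2068.
Total: 27 + 30 + 31 + 31 + 28 + 31 + 30 + 31 + 30 + 31 + 31 + 30 + 31 + 30 + 31 + 31 + 28 + 31 + 30 + 31 + 30 + 31 + 31 + 30 + 31 + 30 + 31 + 31 + 28 + 31 + 30 + 31 + 30 + 31 + 31 + 30 + 31 + 30 + 31 + 31 + 29 + 31 + 15 = 1289.

1289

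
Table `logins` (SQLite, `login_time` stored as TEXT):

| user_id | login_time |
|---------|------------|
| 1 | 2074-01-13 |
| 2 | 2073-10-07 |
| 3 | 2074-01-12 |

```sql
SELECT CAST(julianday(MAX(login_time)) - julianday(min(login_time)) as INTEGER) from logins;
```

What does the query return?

MIN = 2073-10-07, MAX = 2074-01-13.
24 days remain in October 2073 after the 7th (31 − 7).
November 2073: 30 days.
December 2073: 31 days.
Then 13 days into January 2074.
Total: 24 + 30 + 31 + 13 = 98.

98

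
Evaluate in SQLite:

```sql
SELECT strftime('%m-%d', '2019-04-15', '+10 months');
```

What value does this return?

02-15

First apply '+10 months': 2019-04-15 → 2020-02-15.
`%m-%d` extracts the month-day: 02-15.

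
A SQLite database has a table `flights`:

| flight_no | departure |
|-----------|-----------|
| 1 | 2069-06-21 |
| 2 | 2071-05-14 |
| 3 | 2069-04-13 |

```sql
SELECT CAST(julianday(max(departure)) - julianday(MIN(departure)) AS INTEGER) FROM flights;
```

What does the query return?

761

MIN = 2069-04-13, MAX = 2071-05-14.
17 days remain in April 2069 after the 13th (30 − 13).
Full months from May 2069 through April 2071 contribute their day counts.
Then 14 days into May 2071.
Total: 17 + 31 + 30 + 31 + 31 + 30 + 31 + 30 + 31 + 31 + 28 + 31 + 30 + 31 + 30 + 31 + 31 + 30 + 31 + 30 + 31 + 31 + 28 + 31 + 30 + 14 = 761.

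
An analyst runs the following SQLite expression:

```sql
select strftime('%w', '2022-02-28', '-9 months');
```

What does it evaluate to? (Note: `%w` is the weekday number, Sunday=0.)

5

First apply '-9 months': 2022-02-28 → 2021-05-28.
2021-05-28 is a Friday; with Sunday=0 that is 5.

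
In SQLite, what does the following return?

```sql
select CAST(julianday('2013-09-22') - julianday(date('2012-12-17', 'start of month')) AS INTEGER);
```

`start of month` rewinds 2012-12-17 to 2012-12-01.
30 days remain in December 2012 after the 1st (31 − 1).
Full months from January 2013 through August 2013 contribute their day counts.
Then 22 days into September 2013.
Total: 30 + 31 + 28 + 31 + 30 + 31 + 30 + 31 + 31 + 22 = 295.

295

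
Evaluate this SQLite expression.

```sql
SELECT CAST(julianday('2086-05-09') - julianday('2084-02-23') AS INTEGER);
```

806

6 days remain in February 2084 after the 23rd (29 − 23).
Full months from March 2084 through April 2086 contribute their day counts.
Then 9 days into May 2086.
Total: 6 + 31 + 30 + 31 + 30 + 31 + 31 + 30 + 31 + 30 + 31 + 31 + 28 + 31 + 30 + 31 + 30 + 31 + 31 + 30 + 31 + 30 + 31 + 31 + 28 + 31 + 30 + 9 = 806.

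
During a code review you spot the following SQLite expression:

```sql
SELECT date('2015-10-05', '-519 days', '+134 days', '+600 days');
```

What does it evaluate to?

Applying '-519 days' to 2015-10-05: counting 519 days back gives 2014-05-04.
Applying '+134 days' to 2014-05-04: counting 134 days forward gives 2014-09-15.
Applying '+600 days' to 2014-09-15: counting 600 days forward gives 2016-05-07.

2016-05-07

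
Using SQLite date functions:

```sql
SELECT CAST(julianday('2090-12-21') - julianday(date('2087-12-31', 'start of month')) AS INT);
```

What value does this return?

1116

`start of month` rewinds 2087-12-31 to 2087-12-01.
30 days remain in December 2087 after the 1st (31 − 1).
Full months from January 2088 through November 2090 contribute their day counts.
Then 21 days into December 2090.
Total: 30 + 31 + 29 + 31 + 30 + 31 + 30 + 31 + 31 + 30 + 31 + 30 + 31 + 31 + 28 + 31 + 30 + 31 + 30 + 31 + 31 + 30 + 31 + 30 + 31 + 31 + 28 + 31 + 30 + 31 + 30 + 31 + 31 + 30 + 31 + 30 + 21 = 1116.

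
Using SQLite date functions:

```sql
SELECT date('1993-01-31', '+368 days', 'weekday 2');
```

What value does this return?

1994-02-08

Applying '+368 days' to 1993-01-31: counting 368 days forward gives 1994-02-03.
`weekday 2` advances to the next Tuesday; 1994-02-03 is a Thursday, so it moves forward to 1994-02-08.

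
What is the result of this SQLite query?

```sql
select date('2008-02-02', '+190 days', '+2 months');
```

Applying '+190 days' to 2008-02-02: counting 190 days forward gives 2008-08-10.
Adding +2 months to 2008-08-10 gives 2008-10-10.

2008-10-10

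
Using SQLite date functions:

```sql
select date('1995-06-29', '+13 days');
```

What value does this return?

1995-07-12

June 1995 has 30 days; 1 remain after the 29th, so 2 days reach 1995-07-01.
Advancing 11 more days within July lands on 1995-07-12.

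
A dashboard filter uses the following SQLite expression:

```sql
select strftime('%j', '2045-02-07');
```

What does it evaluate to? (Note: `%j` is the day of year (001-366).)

Day-of-year for 2045-02-07: days since 2045-01-01 inclusive = 38, zero-padded to 038.

038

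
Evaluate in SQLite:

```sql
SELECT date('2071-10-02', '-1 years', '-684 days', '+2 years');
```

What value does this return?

2070-11-17

Adding -1 year to 2071-10-02 gives 2070-10-02.
Applying '-684 days' to 2070-10-02: counting 684 days back gives 2068-11-17.
Adding +2 years to 2068-11-17 gives 2070-11-17.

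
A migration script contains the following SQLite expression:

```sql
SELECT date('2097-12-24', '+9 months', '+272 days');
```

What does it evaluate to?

Adding +9 months to 2097-12-24 gives 2098-09-24.
Applying '+272 days' to 2098-09-24: counting 272 days forward gives 2099-06-23.

2099-06-23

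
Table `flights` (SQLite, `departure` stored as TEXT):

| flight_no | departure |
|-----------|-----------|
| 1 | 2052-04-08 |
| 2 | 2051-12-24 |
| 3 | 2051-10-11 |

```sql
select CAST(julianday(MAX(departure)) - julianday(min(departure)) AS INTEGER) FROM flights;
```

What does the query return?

MIN = 2051-10-11, MAX = 2052-04-08.
20 days remain in October 2051 after the 11th (31 − 11).
November 2051: 30 days.
December 2051: 31 days.
January 2052: 31 days.
February 2052: 29 days (leap year).
March 2052: 31 days.
Then 8 days into April 2052.
Total: 20 + 30 + 31 + 31 + 29 + 31 + 8 = 180.

180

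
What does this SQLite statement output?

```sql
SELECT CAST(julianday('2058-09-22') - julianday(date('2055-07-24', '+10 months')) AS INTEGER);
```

851

Adding +10 months to 2055-07-24 gives 2056-05-24.
7 days remain in May 2056 after the 24th (31 − 24).
Full months from June 2056 through August 2058 contribute their day counts.
Then 22 days into September 2058.
Total: 7 + 30 + 31 + 31 + 30 + 31 + 30 + 31 + 31 + 28 + 31 + 30 + 31 + 30 + 31 + 31 + 30 + 31 + 30 + 31 + 31 + 28 + 31 + 30 + 31 + 30 + 31 + 31 + 22 = 851.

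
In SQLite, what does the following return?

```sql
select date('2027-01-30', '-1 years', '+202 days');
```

Adding -1 year to 2027-01-30 gives 2026-01-30.
Applying '+202 days' to 2026-01-30: counting 202 days forward gives 2026-08-20.

2026-08-20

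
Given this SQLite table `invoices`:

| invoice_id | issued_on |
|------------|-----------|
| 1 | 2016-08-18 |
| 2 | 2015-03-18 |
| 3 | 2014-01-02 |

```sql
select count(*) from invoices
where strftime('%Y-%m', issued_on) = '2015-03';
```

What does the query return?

1

Rows with year-month 2015-03: 2015-03-18 → 1.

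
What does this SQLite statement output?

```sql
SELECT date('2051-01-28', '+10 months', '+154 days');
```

Adding +10 months to 2051-01-28 gives 2051-11-28.
Applying '+154 days' to 2051-11-28: counting 154 days forward gives 2052-04-30.

2052-04-30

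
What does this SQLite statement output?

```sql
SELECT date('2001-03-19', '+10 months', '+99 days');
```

Adding +10 months to 2001-03-19 gives 2002-01-19.
Applying '+99 days' to 2002-01-19: counting 99 days forward gives 2002-04-28.

2002-04-28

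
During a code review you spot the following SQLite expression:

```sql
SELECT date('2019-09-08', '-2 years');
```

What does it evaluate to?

2017-09-08

Adding -2 years to 2019-09-08 gives 2017-09-08.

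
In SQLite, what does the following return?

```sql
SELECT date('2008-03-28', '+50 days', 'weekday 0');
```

2008-05-18

Applying '+50 days' to 2008-03-28: counting 50 days forward gives 2008-05-17.
`weekday 0` advances to the next Sunday; 2008-05-17 is a Saturday, so it moves forward to 2008-05-18.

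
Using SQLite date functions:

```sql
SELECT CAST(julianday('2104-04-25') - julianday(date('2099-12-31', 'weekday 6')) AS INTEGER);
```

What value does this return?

`weekday 6` advances to the next Saturday; 2099-12-31 is a Thursday, so it moves forward to 2100-01-02.
29 days remain in January 2100 after the 2nd (31 − 2).
Full months from February 2100 through March 2104 contribute their day counts.
Then 25 days into April 2104.
Total: 29 + 28 + 31 + 30 + 31 + 30 + 31 + 31 + 30 + 31 + 30 + 31 + 31 + 28 + 31 + 30 + 31 + 30 + 31 + 31 + 30 + 31 + 30 + 31 + 31 + 28 + 31 + 30 + 31 + 30 + 31 + 31 + 30 + 31 + 30 + 31 + 31 + 28 + 31 + 30 + 31 + 30 + 31 + 31 + 30 + 31 + 30 + 31 + 31 + 29 + 31 + 25 = 1574.

1574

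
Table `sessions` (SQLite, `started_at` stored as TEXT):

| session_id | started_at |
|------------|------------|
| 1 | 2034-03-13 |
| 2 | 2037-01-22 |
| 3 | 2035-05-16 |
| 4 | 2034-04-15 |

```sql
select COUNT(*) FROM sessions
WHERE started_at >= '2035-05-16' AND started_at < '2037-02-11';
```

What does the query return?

2

Rows in [2035-05-16, 2037-02-11): 2037-01-22, 2035-05-16 → 2 rows.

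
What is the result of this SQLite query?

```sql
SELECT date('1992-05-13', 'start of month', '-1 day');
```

`start of month` rewinds 1992-05-13 to 1992-05-01.
Going back 1 day from 1992-05-01 reaches 1992-04-30 (last day of April, 30 days).

1992-04-30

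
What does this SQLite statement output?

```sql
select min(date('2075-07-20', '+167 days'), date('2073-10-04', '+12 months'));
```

date('2075-07-20', '+167 days') → 2076-01-03.
date('2073-10-04', '+12 months') → 2074-10-04.
Earlier of the two is 2074-10-04.

2074-10-04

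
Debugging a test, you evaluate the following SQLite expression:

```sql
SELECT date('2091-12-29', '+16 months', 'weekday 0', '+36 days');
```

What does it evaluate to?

2093-06-08

Adding +16 months to 2091-12-29 gives 2093-04-29.
`weekday 0` advances to the next Sunday; 2093-04-29 is a Wednesday, so it moves forward to 2093-05-03.
May 2093 has 31 days; 28 remain after the 3rd, so 29 days reach 2093-06-01.
Advancing 7 more days within June lands on 2093-06-08.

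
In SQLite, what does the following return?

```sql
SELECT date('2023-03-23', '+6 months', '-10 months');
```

Adding +6 months to 2023-03-23 gives 2023-09-23.
Adding -10 months to 2023-09-23 gives 2022-11-23.

2022-11-23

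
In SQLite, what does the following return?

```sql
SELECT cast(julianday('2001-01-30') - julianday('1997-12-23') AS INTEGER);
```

8 days remain in December 1997 after the 23rd (31 − 23).
Full months from January 1998 through December 2000 contribute their day counts.
Then 30 days into January 2001.
Total: 8 + 31 + 28 + 31 + 30 + 31 + 30 + 31 + 31 + 30 + 31 + 30 + 31 + 31 + 28 + 31 + 30 + 31 + 30 + 31 + 31 + 30 + 31 + 30 + 31 + 31 + 29 + 31 + 30 + 31 + 30 + 31 + 31 + 30 + 31 + 30 + 31 + 30 = 1134.

1134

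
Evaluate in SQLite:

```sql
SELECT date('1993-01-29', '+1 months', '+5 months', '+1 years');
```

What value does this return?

1994-08-01

Adding +1 month to 1993-01-29 targets 1993-02-29. February 1993 has only 28 days, so SQLite normalizes the 1-day overflow forward to 1993-03-01.
Adding +5 months to 1993-03-01 gives 1993-08-01.
Adding +1 year to 1993-08-01 gives 1994-08-01.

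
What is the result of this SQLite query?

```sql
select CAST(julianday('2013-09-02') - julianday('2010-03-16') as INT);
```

15 days remain in March 2010 after the 16th (31 − 16).
Full months from April 2010 through August 2013 contribute their day counts.
Then 2 days into September 2013.
Total: 15 + 30 + 31 + 30 + 31 + 31 + 30 + 31 + 30 + 31 + 31 + 28 + 31 + 30 + 31 + 30 + 31 + 31 + 30 + 31 + 30 + 31 + 31 + 29 + 31 + 30 + 31 + 30 + 31 + 31 + 30 + 31 + 30 + 31 + 31 + 28 + 31 + 30 + 31 + 30 + 31 + 31 + 2 = 1266.

1266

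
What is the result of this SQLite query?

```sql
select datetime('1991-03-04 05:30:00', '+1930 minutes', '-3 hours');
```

1930 minutes = 32h 10m; +1930 minutes from 1991-03-04 05:30:00 is 1991-03-05 13:40:00 (crosses midnight).
-3 hours from 1991-03-05 13:40:00 is 1991-03-05 10:40:00.

1991-03-05 10:40:00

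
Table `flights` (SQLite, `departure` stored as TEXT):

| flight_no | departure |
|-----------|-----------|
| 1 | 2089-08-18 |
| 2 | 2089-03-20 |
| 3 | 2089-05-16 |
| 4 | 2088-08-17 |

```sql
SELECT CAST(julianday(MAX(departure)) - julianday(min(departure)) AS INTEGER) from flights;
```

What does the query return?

366

MIN = 2088-08-17, MAX = 2089-08-18.
14 days remain in August 2088 after the 17th (31 − 17).
Full months from September 2088 through July 2089 contribute their day counts.
Then 18 days into August 2089.
Total: 14 + 30 + 31 + 30 + 31 + 31 + 28 + 31 + 30 + 31 + 30 + 31 + 18 = 366.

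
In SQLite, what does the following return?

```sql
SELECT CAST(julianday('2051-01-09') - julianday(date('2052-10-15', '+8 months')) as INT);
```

Adding +8 months to 2052-10-15 gives 2053-06-15.
22 days remain in January 2051 after the 9th (31 − 9).
Full months from February 2051 through May 2053 contribute their day counts.
Then 15 days into June 2053.
Total: 22 + 28 + 31 + 30 + 31 + 30 + 31 + 31 + 30 + 31 + 30 + 31 + 31 + 29 + 31 + 30 + 31 + 30 + 31 + 31 + 30 + 31 + 30 + 31 + 31 + 28 + 31 + 30 + 31 + 15 = 888.
The subtraction is earlier − later, so the result is −888 → -888.

-888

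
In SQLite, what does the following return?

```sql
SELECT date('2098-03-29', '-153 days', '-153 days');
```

2097-05-27

Applying '-153 days' to 2098-03-29: counting 153 days back gives 2097-10-27.
Applying '-153 days' to 2097-10-27: counting 153 days back gives 2097-05-27.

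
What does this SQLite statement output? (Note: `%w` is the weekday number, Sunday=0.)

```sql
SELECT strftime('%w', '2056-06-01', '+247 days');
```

First apply '+247 days': 2056-06-01 → 2057-02-03.
2057-02-03 is a Saturday; with Sunday=0 that is 6.

6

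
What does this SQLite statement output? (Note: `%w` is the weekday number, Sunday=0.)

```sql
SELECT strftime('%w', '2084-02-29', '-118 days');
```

3

First apply '-118 days': 2084-02-29 → 2083-11-03.
2083-11-03 is a Wednesday; with Sunday=0 that is 3.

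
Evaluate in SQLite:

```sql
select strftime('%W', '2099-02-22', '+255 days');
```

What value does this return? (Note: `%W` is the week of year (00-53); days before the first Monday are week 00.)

First apply '+255 days': 2099-02-22 → 2099-11-04.
2099-11-04 is a Wednesday. SQLite's %W counts Mondays since the year started; the result is 44.

44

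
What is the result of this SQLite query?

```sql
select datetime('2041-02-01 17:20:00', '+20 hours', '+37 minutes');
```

+20 hours from 2041-02-01 17:20:00 is 2041-02-02 13:20:00 (crosses midnight).
+37 minutes from 2041-02-02 13:20:00 is 2041-02-02 13:57:00.

2041-02-02 13:57:00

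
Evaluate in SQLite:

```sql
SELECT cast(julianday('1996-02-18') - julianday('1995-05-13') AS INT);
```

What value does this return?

18 days remain in May 1995 after the 13th (31 − 13).
Full months from June 1995 through January 1996 contribute their day counts.
Then 18 days into February 1996.
Total: 18 + 30 + 31 + 31 + 30 + 31 + 30 + 31 + 31 + 18 = 281.

281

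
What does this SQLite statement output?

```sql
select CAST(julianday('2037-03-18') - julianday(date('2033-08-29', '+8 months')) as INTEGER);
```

1054

Adding +8 months to 2033-08-29 gives 2034-04-29.
1 day remains in April 2034 after the 29th (30 − 29).
Full months from May 2034 through February 2037 contribute their day counts.
Then 18 days into March 2037.
Total: 1 + 31 + 30 + 31 + 31 + 30 + 31 + 30 + 31 + 31 + 28 + 31 + 30 + 31 + 30 + 31 + 31 + 30 + 31 + 30 + 31 + 31 + 29 + 31 + 30 + 31 + 30 + 31 + 31 + 30 + 31 + 30 + 31 + 31 + 28 + 18 = 1054.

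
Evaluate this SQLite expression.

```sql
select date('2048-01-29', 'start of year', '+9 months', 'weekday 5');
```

`start of year` rewinds 2048-01-29 to 2048-01-01.
Adding +9 months to 2048-01-01 gives 2048-10-01.
`weekday 5` advances to the next Friday; 2048-10-01 is a Thursday, so it moves forward to 2048-10-02.

2048-10-02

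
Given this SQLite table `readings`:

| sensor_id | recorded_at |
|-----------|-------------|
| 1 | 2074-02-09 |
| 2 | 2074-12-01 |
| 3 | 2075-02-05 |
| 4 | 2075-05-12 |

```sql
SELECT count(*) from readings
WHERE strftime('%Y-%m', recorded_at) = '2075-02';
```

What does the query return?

Rows with year-month 2075-02: 2075-02-05 → 1.

1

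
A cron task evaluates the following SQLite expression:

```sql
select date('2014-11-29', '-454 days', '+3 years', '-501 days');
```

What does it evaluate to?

2015-04-19

Applying '-454 days' to 2014-11-29: counting 454 days back gives 2013-09-01.
Adding +3 years to 2013-09-01 gives 2016-09-01.
Applying '-501 days' to 2016-09-01: counting 501 days back gives 2015-04-19.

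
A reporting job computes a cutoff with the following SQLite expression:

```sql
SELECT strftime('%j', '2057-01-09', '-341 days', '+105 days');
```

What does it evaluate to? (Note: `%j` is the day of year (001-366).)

First apply '-341 days', '+105 days': 2057-01-09 → 2056-05-18.
Day-of-year for 2056-05-18: days since 2056-01-01 inclusive = 139, zero-padded to 139.

139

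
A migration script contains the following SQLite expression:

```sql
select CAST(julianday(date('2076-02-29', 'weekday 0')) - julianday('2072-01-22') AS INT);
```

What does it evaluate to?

1500

`weekday 0` advances to the next Sunday; 2076-02-29 is a Saturday, so it moves forward to 2076-03-01.
9 days remain in January 2072 after the 22nd (31 − 22).
Full months from February 2072 through February 2076 contribute their day counts.
Then 1 day into March 2076.
Total: 9 + 29 + 31 + 30 + 31 + 30 + 31 + 31 + 30 + 31 + 30 + 31 + 31 + 28 + 31 + 30 + 31 + 30 + 31 + 31 + 30 + 31 + 30 + 31 + 31 + 28 + 31 + 30 + 31 + 30 + 31 + 31 + 30 + 31 + 30 + 31 + 31 + 28 + 31 + 30 + 31 + 30 + 31 + 31 + 30 + 31 + 30 + 31 + 31 + 29 + 1 = 1500.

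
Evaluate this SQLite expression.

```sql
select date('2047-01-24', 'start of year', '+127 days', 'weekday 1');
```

`start of year` rewinds 2047-01-24 to 2047-01-01.
Applying '+127 days' to 2047-01-01: counting 127 days forward gives 2047-05-08.
`weekday 1` advances to the next Monday; 2047-05-08 is a Wednesday, so it moves forward to 2047-05-13.

2047-05-13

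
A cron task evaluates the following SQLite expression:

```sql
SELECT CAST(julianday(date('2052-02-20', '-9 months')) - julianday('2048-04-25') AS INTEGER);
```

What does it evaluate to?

1120

Adding -9 months to 2052-02-20 gives 2051-05-20.
5 days remain in April 2048 after the 25th (30 − 25).
Full months from May 2048 through April 2051 contribute their day counts.
Then 20 days into May 2051.
Total: 5 + 31 + 30 + 31 + 31 + 30 + 31 + 30 + 31 + 31 + 28 + 31 + 30 + 31 + 30 + 31 + 31 + 30 + 31 + 30 + 31 + 31 + 28 + 31 + 30 + 31 + 30 + 31 + 31 + 30 + 31 + 30 + 31 + 31 + 28 + 31 + 30 + 20 = 1120.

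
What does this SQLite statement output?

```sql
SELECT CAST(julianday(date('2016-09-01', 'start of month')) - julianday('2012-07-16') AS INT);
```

`start of month` rewinds 2016-09-01 to 2016-09-01.
15 days remain in July 2012 after the 16th (31 − 16).
Full months from August 2012 through August 2016 contribute their day counts.
Then 1 day into September 2016.
Total: 15 + 31 + 30 + 31 + 30 + 31 + 31 + 28 + 31 + 30 + 31 + 30 + 31 + 31 + 30 + 31 + 30 + 31 + 31 + 28 + 31 + 30 + 31 + 30 + 31 + 31 + 30 + 31 + 30 + 31 + 31 + 28 + 31 + 30 + 31 + 30 + 31 + 31 + 30 + 31 + 30 + 31 + 31 + 29 + 31 + 30 + 31 + 30 + 31 + 31 + 1 = 1508.

1508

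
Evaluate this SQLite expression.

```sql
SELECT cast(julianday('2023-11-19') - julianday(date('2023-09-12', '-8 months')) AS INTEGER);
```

311

Adding -8 months to 2023-09-12 gives 2023-01-12.
19 days remain in January 2023 after the 12th (31 − 12).
Full months from February 2023 through October 2023 contribute their day counts.
Then 19 days into November 2023.
Total: 19 + 28 + 31 + 30 + 31 + 30 + 31 + 31 + 30 + 31 + 19 = 311.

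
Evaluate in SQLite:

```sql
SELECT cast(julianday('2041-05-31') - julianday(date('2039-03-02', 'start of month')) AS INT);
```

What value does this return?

`start of month` rewinds 2039-03-02 to 2039-03-01.
30 days remain in March 2039 after the 1st (31 − 1).
Full months from April 2039 through April 2041 contribute their day counts.
Then 31 days into May 2041.
Total: 30 + 30 + 31 + 30 + 31 + 31 + 30 + 31 + 30 + 31 + 31 + 29 + 31 + 30 + 31 + 30 + 31 + 31 + 30 + 31 + 30 + 31 + 31 + 28 + 31 + 30 + 31 = 822.

822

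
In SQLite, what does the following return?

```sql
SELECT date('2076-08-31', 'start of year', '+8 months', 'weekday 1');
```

2076-09-07

`start of year` rewinds 2076-08-31 to 2076-01-01.
Adding +8 months to 2076-01-01 gives 2076-09-01.
`weekday 1` advances to the next Monday; 2076-09-01 is a Tuesday, so it moves forward to 2076-09-07.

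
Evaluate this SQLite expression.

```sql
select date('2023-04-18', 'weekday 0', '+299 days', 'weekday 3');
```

`weekday 0` advances to the next Sunday; 2023-04-18 is a Tuesday, so it moves forward to 2023-04-23.
Applying '+299 days' to 2023-04-23: counting 299 days forward gives 2024-02-16.
`weekday 3` advances to the next Wednesday; 2024-02-16 is a Friday, so it moves forward to 2024-02-21.

2024-02-21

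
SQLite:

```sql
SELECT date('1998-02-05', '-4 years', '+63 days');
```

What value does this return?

Adding -4 years to 1998-02-05 gives 1994-02-05.
Applying '+63 days' to 1994-02-05: counting 63 days forward gives 1994-04-09.

1994-04-09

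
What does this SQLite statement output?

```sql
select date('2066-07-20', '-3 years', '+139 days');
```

Adding -3 years to 2066-07-20 gives 2063-07-20.
Applying '+139 days' to 2063-07-20: counting 139 days forward gives 2063-12-06.

2063-12-06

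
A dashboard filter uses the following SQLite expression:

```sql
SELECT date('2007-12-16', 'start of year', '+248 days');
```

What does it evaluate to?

2007-09-06

`start of year` rewinds 2007-12-16 to 2007-01-01.
Applying '+248 days' to 2007-01-01: counting 248 days forward gives 2007-09-06.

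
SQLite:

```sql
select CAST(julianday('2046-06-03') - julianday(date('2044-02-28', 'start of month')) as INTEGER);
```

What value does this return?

853

`start of month` rewinds 2044-02-28 to 2044-02-01.
28 days remain in February 2044 after the 1st (29 − 1).
Full months from March 2044 through May 2046 contribute their day counts.
Then 3 days into June 2046.
Total: 28 + 31 + 30 + 31 + 30 + 31 + 31 + 30 + 31 + 30 + 31 + 31 + 28 + 31 + 30 + 31 + 30 + 31 + 31 + 30 + 31 + 30 + 31 + 31 + 28 + 31 + 30 + 31 + 3 = 853.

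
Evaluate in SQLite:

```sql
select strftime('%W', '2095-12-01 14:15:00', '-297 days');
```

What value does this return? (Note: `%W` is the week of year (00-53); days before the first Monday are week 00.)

06

First apply '-297 days': 2095-12-01 14:15:00 → 2095-02-07 14:15:00.
2095-02-07 is a Monday. SQLite's %W counts Mondays since the year started; the result is 06.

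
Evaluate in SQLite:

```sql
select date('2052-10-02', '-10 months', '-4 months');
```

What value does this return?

Adding -10 months to 2052-10-02 gives 2051-12-02.
Adding -4 months to 2051-12-02 gives 2051-08-02.

2051-08-02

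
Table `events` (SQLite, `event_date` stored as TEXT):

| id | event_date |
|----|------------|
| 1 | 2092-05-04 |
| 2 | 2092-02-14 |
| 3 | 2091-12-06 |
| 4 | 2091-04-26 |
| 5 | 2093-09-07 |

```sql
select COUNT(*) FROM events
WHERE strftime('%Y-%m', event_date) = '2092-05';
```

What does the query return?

1

Rows with year-month 2092-05: 2092-05-04 → 1.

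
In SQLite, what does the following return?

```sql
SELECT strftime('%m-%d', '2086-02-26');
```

`%m-%d` extracts the month-day: 02-26.

02-26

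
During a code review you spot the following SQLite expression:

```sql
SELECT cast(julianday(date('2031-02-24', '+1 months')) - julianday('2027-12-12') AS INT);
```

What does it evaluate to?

1198

Adding +1 month to 2031-02-24 gives 2031-03-24.
19 days remain in December 2027 after the 12th (31 − 12).
Full months from January 2028 through February 2031 contribute their day counts.
Then 24 days into March 2031.
Total: 19 + 31 + 29 + 31 + 30 + 31 + 30 + 31 + 31 + 30 + 31 + 30 + 31 + 31 + 28 + 31 + 30 + 31 + 30 + 31 + 31 + 30 + 31 + 30 + 31 + 31 + 28 + 31 + 30 + 31 + 30 + 31 + 31 + 30 + 31 + 30 + 31 + 31 + 28 + 24 = 1198.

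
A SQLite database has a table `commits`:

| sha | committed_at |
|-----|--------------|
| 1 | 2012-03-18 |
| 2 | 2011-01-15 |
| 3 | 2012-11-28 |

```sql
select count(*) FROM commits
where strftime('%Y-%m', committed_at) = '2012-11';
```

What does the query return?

Rows with year-month 2012-11: 2012-11-28 → 1.

1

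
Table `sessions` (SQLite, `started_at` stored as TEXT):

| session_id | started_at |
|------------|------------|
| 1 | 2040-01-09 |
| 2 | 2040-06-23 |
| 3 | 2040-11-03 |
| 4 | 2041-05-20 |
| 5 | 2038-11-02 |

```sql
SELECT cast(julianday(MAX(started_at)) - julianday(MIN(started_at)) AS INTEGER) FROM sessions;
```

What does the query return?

930

MIN = 2038-11-02, MAX = 2041-05-20.
28 days remain in November 2038 after the 2nd (30 − 2).
Full months from December 2038 through April 2041 contribute their day counts.
Then 20 days into May 2041.
Total: 28 + 31 + 31 + 28 + 31 + 30 + 31 + 30 + 31 + 31 + 30 + 31 + 30 + 31 + 31 + 29 + 31 + 30 + 31 + 30 + 31 + 31 + 30 + 31 + 30 + 31 + 31 + 28 + 31 + 30 + 20 = 930.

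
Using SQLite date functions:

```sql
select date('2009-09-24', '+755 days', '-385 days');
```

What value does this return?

Applying '+755 days' to 2009-09-24: counting 755 days forward gives 2011-10-19.
Applying '-385 days' to 2011-10-19: counting 385 days back gives 2010-09-29.

2010-09-29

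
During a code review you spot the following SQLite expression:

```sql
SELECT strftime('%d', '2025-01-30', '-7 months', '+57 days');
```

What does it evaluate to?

First apply '-7 months', '+57 days': 2025-01-30 → 2024-08-26.
`%d` extracts the 2-digit day of month: 26.

26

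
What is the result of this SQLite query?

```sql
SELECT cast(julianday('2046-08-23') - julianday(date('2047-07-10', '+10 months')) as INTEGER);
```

-626

Adding +10 months to 2047-07-10 gives 2048-05-10.
8 days remain in August 2046 after the 23rd (31 − 23).
Full months from September 2046 through April 2048 contribute their day counts.
Then 10 days into May 2048.
Total: 8 + 30 + 31 + 30 + 31 + 31 + 28 + 31 + 30 + 31 + 30 + 31 + 31 + 30 + 31 + 30 + 31 + 31 + 29 + 31 + 30 + 10 = 626.
The subtraction is earlier − later, so the result is −626 → -626.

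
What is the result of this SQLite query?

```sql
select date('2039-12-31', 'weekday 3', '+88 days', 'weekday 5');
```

`weekday 3` advances to the next Wednesday; 2039-12-31 is a Saturday, so it moves forward to 2040-01-04.
Applying '+88 days' to 2040-01-04: counting 88 days forward gives 2040-04-01.
`weekday 5` advances to the next Friday; 2040-04-01 is a Sunday, so it moves forward to 2040-04-06.

2040-04-06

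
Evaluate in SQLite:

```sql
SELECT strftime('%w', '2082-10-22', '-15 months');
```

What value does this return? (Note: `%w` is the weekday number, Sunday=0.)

First apply '-15 months': 2082-10-22 → 2081-07-22.
2081-07-22 is a Tuesday; with Sunday=0 that is 2.

2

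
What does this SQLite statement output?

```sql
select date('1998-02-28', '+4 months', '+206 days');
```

Adding +4 months to 1998-02-28 gives 1998-06-28.
Applying '+206 days' to 1998-06-28: counting 206 days forward gives 1999-01-20.

1999-01-20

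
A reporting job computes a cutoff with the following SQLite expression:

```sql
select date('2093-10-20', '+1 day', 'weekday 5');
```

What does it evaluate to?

Advancing 1 more day within October lands on 2093-10-21.
`weekday 5` advances to the next Friday; 2093-10-21 is a Wednesday, so it moves forward to 2093-10-23.

2093-10-23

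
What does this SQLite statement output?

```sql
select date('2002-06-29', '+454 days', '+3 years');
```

Applying '+454 days' to 2002-06-29: counting 454 days forward gives 2003-09-26.
Adding +3 years to 2003-09-26 gives 2006-09-26.

2006-09-26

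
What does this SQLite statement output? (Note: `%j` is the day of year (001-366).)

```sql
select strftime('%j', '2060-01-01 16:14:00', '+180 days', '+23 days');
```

First apply '+180 days', '+23 days': 2060-01-01 16:14:00 → 2060-07-22 16:14:00.
Day-of-year for 2060-07-22: days since 2060-01-01 inclusive = 204, zero-padded to 204.

204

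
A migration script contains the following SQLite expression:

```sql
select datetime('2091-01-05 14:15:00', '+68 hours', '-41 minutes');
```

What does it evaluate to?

2091-01-08 09:34:00

+68 hours from 2091-01-05 14:15:00 is 2091-01-08 10:15:00 (crosses midnight).
-41 minutes from 2091-01-08 10:15:00 is 2091-01-08 09:34:00.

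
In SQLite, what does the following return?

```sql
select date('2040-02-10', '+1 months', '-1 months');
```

2040-02-10

Adding +1 month to 2040-02-10 gives 2040-03-10.
Adding -1 month to 2040-03-10 gives 2040-02-10.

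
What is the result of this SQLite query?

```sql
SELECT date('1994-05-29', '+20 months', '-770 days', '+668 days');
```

Adding +20 months to 1994-05-29 gives 1996-01-29.
Applying '-770 days' to 1996-01-29: counting 770 days back gives 1993-12-20.
Applying '+668 days' to 1993-12-20: counting 668 days forward gives 1995-10-19.

1995-10-19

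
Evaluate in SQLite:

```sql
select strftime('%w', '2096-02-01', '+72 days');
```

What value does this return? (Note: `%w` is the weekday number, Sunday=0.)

5

First apply '+72 days': 2096-02-01 → 2096-04-13.
2096-04-13 is a Friday; with Sunday=0 that is 5.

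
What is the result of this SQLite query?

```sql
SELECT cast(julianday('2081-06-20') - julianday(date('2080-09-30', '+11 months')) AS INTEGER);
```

-71

Adding +11 months to 2080-09-30 gives 2081-08-30.
10 days remain in June 2081 after the 20th (30 − 20).
July 2081: 31 days.
Then 30 days into August 2081.
Total: 10 + 31 + 30 = 71.
The subtraction is earlier − later, so the result is −71 → -71.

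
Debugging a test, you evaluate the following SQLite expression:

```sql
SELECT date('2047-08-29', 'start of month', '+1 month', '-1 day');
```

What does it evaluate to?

2047-08-31

`start of month` rewinds 2047-08-29 to 2047-08-01.
Adding +1 month to 2047-08-01 gives 2047-09-01.
Going back 1 day from 2047-09-01 reaches 2047-08-31 (last day of August, 31 days).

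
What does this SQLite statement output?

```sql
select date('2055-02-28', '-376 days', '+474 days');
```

Applying '-376 days' to 2055-02-28: counting 376 days back gives 2054-02-17.
Applying '+474 days' to 2054-02-17: counting 474 days forward gives 2055-06-06.

2055-06-06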